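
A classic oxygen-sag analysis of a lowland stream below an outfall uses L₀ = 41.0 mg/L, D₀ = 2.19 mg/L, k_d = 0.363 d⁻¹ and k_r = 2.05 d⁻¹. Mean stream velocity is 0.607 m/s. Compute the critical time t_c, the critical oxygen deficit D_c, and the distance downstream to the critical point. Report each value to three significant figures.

At the critical point dD/dt = 0, so k_d L₀ e^(−k_d t) = k_r D. Substituting D(t) from the Streeter–Phelps equation and solving for t gives
t_c = ln[(k_r/k_d)(1 − D₀(k_r−k_d)/(k_d L₀))] / (k_r−k_d).
Here k_r−k_d = 1.687 d⁻¹ and 1 − D₀(k_r−k_d)/(k_d L₀) = 1 − 2.19×1.687/(0.363×41.0) = 0.7518, so
t_c = ln(5.647 × 0.7518) / 1.687 = 1.446 / 1.687 = 0.8571 d.
L(t_c) = L₀ e^(−k_d t_c) = 41.0 × 0.7326 = 30.04 mg/L, and at the critical point k_r D_c = k_d L, so D_c = (0.363/2.05) × 30.04 = 5.319 mg/L.
x_c = v t_c = 0.607 m/s × 0.8571 d × 86400 s/d = 44950 m ≈ 44.9 km.

t_c ≈ 0.857 d; D_c ≈ 5.32 mg/L; x_c ≈ 44.9 km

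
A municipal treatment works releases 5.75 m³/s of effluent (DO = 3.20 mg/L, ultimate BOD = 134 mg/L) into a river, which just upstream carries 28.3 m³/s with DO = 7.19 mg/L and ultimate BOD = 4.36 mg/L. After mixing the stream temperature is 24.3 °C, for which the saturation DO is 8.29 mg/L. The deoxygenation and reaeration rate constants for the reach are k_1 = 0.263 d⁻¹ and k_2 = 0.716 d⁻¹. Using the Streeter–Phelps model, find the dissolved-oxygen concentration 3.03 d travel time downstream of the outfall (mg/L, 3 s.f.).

DO ≈ 2.96 mg/L

Mixed DO = (28.3×7.19 + 5.75×3.20)/(28.3+5.75) = 221.9/34.05 = 6.516 mg/L.
Mixed L₀ = (28.3×4.36 + 5.75×134)/(34.05) = 893.9/34.05 = 26.25 mg/L.
Initial deficit D₀ = C_s − DO₀ = 8.29 − 6.516 = 1.774 mg/L.
D(3.03) = [0.263×26.25/(0.716−0.263)](e^(−0.263×3.03) − e^(−0.716×3.03)) + 1.774 e^(−0.716×3.03)
= 15.24 × (0.4507 − 0.1142) + 1.774 × 0.1142 = 5.331 mg/L.
DO = 8.29 − 5.331 = 2.959 mg/L.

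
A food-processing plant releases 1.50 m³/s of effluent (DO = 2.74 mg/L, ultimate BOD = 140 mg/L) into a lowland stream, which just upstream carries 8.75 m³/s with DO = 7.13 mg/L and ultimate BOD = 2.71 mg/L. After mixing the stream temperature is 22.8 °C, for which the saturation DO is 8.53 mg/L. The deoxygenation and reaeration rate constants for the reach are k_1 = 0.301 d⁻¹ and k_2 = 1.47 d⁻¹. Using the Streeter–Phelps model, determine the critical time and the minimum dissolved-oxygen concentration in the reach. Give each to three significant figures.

t_c ≈ 0.991 d; minimum DO ≈ 5.07 mg/L

Mixed DO = (8.75×7.13 + 1.50×2.74)/(8.75+1.50) = 66.50/10.25 = 6.488 mg/L.
Mixed L₀ = (8.75×2.71 + 1.50×140)/(10.25) = 233.7/10.25 = 22.80 mg/L.
Initial deficit D₀ = C_s − DO₀ = 8.53 − 6.488 = 2.042 mg/L.
t_c = (1/1.169) ln[(1.47/0.301)(1 − 2.042×1.169/(0.301×22.80))] = 0.8554 × ln(3.185) = 0.9909 d.
D_c = (0.301/1.47) × 22.80 × e^(−0.301×0.9909) = 0.2048 × 22.80 × 0.7421 = 3.465 mg/L.
Minimum DO = 8.53 − 3.465 = 5.065 mg/L.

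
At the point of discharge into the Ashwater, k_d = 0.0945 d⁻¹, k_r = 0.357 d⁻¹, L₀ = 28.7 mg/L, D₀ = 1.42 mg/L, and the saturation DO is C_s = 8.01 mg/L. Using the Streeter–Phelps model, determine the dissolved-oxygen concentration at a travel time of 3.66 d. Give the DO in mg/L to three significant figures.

k_d L₀/(k_r−k_d) = 0.0945×28.7/(0.357−0.0945) = 2.712/0.2625 = 10.33 mg/L.
e^(−k_d t) = e^(−0.0945×3.660) = 0.7076; e^(−k_r t) = e^(−0.357×3.660) = 0.2707.
D = 10.33 × (0.7076 − 0.2707) + 1.42 × 0.2707 = 4.514 + 0.3844 = 4.898 mg/L.
DO = C_s − D = 8.01 − 4.898 = 3.112 mg/L.

DO ≈ 3.11 mg/L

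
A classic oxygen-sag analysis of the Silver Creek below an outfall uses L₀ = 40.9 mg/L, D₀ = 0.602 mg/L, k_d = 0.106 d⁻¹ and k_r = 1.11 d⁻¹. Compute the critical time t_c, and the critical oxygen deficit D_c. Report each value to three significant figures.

t_c = [1/(k_r−k_d)] ln[(k_r/k_d)(1 − D₀(k_r−k_d)/(k_d L₀))]
= [1/(1.11−0.106)] ln[(1.11/0.106)(1 − 0.602×1.004/(0.106×40.9))]
= (1/1.004) ln[10.47 × 0.8606] = 0.9960 × ln(9.012) = 0.9960 × 2.199 = 2.190 d.
L(t_c) = L₀ e^(−k_d t_c) = 40.9 × 0.7929 = 32.43 mg/L, and at the critical point k_r D_c = k_d L, so D_c = (0.106/1.11) × 32.43 = 3.097 mg/L.

t_c ≈ 2.19 d; D_c ≈ 3.10 mg/L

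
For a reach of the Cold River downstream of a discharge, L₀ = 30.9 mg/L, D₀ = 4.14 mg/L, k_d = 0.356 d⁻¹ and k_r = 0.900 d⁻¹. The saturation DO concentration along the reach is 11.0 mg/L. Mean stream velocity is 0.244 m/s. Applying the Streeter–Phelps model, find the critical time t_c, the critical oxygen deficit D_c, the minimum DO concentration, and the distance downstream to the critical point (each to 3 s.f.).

t_c = [1/(k_r−k_d)] ln[(k_r/k_d)(1 − D₀(k_r−k_d)/(k_d L₀))]
= [1/(0.900−0.356)] ln[(0.900/0.356)(1 − 4.14×0.5440/(0.356×30.9))]
= (1/0.5440) ln[2.528 × 0.7953] = 1.838 × ln(2.011) = 1.838 × 0.6984 = 1.284 d.
L(t_c) = L₀ e^(−k_d t_c) = 30.9 × 0.6332 = 19.56 mg/L, and at the critical point k_r D_c = k_d L, so D_c = (0.356/0.900) × 19.56 = 7.739 mg/L.
Minimum DO = C_s − D_c = 11.0 − 7.739 = 3.261 mg/L.
x_c = v t_c = 0.244 m/s × 1.284 d × 86400 s/d = 27060 m ≈ 27.1 km.

t_c ≈ 1.28 d; D_c ≈ 7.74 mg/L; min DO ≈ 3.26 mg/L; x_c ≈ 27.1 km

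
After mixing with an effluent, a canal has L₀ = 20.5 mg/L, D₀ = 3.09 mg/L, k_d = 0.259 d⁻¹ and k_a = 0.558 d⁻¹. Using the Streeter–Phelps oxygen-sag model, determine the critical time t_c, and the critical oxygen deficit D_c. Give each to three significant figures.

t_c = [1/(k_a−k_d)] ln[(k_a/k_d)(1 − D₀(k_a−k_d)/(k_d L₀))]
= [1/(0.558−0.259)] ln[(0.558/0.259)(1 − 3.09×0.2990/(0.259×20.5))]
= (1/0.2990) ln[2.154 × 0.8260] = 3.344 × ln(1.780) = 3.344 × 0.5764 = 1.928 d.
D_c = (k_d/k_a) L₀ e^(−k_d t_c) = (0.259/0.558) × 20.5 × e^(−0.259×1.928) = 0.4642 × 20.5 × 0.6070 = 5.776 mg/L.

t_c ≈ 1.93 d; D_c ≈ 5.78 mg/L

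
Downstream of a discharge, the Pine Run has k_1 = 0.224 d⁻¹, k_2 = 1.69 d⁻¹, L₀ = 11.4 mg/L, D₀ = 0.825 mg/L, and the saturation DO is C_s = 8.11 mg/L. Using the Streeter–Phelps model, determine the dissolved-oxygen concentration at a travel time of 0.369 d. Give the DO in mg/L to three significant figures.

k_1 L₀/(k_2−k_1) = 0.224×11.4/(1.69−0.224) = 2.554/1.466 = 1.742 mg/L.
e^(−k_1 t) = e^(−0.224×0.3690) = 0.9207; e^(−k_2 t) = e^(−1.69×0.3690) = 0.5360.
D = 1.742 × (0.9207 − 0.5360) + 0.825 × 0.5360 = 0.6700 + 0.4422 = 1.112 mg/L.
DO = C_s − D = 8.11 − 1.112 = 6.998 mg/L.

DO ≈ 7.00 mg/L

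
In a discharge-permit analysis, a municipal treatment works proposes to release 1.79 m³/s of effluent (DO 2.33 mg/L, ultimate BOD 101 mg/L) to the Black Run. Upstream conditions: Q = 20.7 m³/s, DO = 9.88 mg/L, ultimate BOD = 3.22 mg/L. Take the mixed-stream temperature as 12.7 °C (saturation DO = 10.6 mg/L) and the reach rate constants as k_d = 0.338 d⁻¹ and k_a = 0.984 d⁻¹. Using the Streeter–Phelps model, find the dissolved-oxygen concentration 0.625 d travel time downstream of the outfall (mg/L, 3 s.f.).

Mixed DO = (20.7×9.88 + 1.79×2.33)/(20.7+1.79) = 208.7/22.49 = 9.279 mg/L.
Mixed L₀ = (20.7×3.22 + 1.79×101)/(22.49) = 247.4/22.49 = 11.00 mg/L.
Initial deficit D₀ = C_s − DO₀ = 10.6 − 9.279 = 1.321 mg/L.
D(0.625) = [0.338×11.00/(0.984−0.338)](e^(−0.338×0.625) − e^(−0.984×0.625)) + 1.321 e^(−0.984×0.625)
= 5.757 × (0.8096 − 0.5406) + 1.321 × 0.5406 = 2.262 mg/L.
DO = 10.6 − 2.262 = 8.338 mg/L.

DO ≈ 8.34 mg/L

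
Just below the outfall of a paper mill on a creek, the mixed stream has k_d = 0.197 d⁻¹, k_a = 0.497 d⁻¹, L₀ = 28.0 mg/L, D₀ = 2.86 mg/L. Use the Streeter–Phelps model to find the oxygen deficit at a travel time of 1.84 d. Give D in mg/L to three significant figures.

k_d L₀/(k_a−k_d) = 0.197×28.0/(0.497−0.197) = 5.516/0.3000 = 18.39 mg/L.
e^(−k_d t) = e^(−0.197×1.840) = 0.6959; e^(−k_a t) = e^(−0.497×1.840) = 0.4007.
D = 18.39 × (0.6959 − 0.4007) + 2.86 × 0.4007 = 5.428 + 1.146 = 6.574 mg/L.

D ≈ 6.57 mg/L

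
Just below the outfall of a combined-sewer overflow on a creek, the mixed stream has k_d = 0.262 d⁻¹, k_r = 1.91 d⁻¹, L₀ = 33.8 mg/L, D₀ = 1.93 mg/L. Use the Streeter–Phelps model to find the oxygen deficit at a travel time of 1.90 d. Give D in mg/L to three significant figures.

D ≈ 3.17 mg/L

k_d L₀/(k_r−k_d) = 0.262×33.8/(1.91−0.262) = 8.856/1.648 = 5.374 mg/L.
e^(−k_d t) = e^(−0.262×1.900) = 0.6079; e^(−k_r t) = e^(−1.91×1.900) = 0.02654.
D = 5.374 × (0.6079 − 0.02654) + 1.93 × 0.02654 = 3.124 + 0.05123 = 3.175 mg/L.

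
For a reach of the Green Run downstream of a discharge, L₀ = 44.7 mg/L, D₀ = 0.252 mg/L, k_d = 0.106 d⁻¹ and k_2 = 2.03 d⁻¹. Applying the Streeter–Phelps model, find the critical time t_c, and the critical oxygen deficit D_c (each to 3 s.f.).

t_c = [1/(k_2−k_d)] ln[(k_2/k_d)(1 − D₀(k_2−k_d)/(k_d L₀))]
= [1/(2.03−0.106)] ln[(2.03/0.106)(1 − 0.252×1.924/(0.106×44.7))]
= (1/1.924) ln[19.15 × 0.8977] = 0.5198 × ln(17.19) = 0.5198 × 2.844 = 1.478 d.
L(t_c) = L₀ e^(−k_d t_c) = 44.7 × 0.8550 = 38.22 mg/L, and at the critical point k_2 D_c = k_d L, so D_c = (0.106/2.03) × 38.22 = 1.996 mg/L.

t_c ≈ 1.48 d; D_c ≈ 2.00 mg/L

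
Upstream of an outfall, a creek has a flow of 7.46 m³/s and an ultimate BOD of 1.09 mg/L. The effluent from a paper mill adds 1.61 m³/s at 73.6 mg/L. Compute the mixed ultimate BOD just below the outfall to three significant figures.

Flow-weighted mixing: C = (Q_r C_r + Q_w C_w)/(Q_r + Q_w)
= (7.46×1.09 + 1.61×73.6)/(7.46 + 1.61) = 126.6/9.070 = 13.96 mg/L.

14.0 mg/L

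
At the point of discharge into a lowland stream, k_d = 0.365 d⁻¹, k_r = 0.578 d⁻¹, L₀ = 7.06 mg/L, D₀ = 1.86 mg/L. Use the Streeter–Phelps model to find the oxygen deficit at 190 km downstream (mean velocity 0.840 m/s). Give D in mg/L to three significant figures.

D ≈ 2.40 mg/L

Travel time t = x/v = 190 km / (0.840 m/s) = 190000 m / 0.840 m/s = 226200 s = 2.618 d.
k_d L₀/(k_r−k_d) = 0.365×7.06/(0.578−0.365) = 2.577/0.2130 = 12.10 mg/L.
e^(−k_d t) = e^(−0.365×2.618) = 0.3846; e^(−k_r t) = e^(−0.578×2.618) = 0.2202.
D = 12.10 × (0.3846 − 0.2202) + 1.86 × 0.2202 = 1.989 + 0.4096 = 2.398 mg/L.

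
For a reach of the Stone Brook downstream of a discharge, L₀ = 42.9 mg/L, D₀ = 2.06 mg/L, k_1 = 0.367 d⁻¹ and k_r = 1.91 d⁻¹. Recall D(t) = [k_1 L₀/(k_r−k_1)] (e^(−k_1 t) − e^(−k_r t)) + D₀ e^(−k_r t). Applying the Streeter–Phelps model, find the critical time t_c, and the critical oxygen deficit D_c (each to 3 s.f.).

t_c ≈ 0.923 d; D_c ≈ 5.87 mg/L

At the critical point dD/dt = 0, so k_1 L₀ e^(−k_1 t) = k_r D. Substituting D(t) from the Streeter–Phelps equation and solving for t gives
t_c = ln[(k_r/k_1)(1 − D₀(k_r−k_1)/(k_1 L₀))] / (k_r−k_1).
Here k_r−k_1 = 1.543 d⁻¹ and 1 − D₀(k_r−k_1)/(k_1 L₀) = 1 − 2.06×1.543/(0.367×42.9) = 0.7981, so
t_c = ln(5.204 × 0.7981) / 1.543 = 1.424 / 1.543 = 0.9229 d.
D_c = (k_1/k_r) L₀ e^(−k_1 t_c) = (0.367/1.91) × 42.9 × e^(−0.367×0.9229) = 0.1921 × 42.9 × 0.7127 = 5.875 mg/L.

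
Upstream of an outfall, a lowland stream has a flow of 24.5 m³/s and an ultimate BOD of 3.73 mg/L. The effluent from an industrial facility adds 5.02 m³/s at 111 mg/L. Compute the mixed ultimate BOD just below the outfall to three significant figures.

22.0 mg/L

Flow-weighted mixing: C = (Q_r C_r + Q_w C_w)/(Q_r + Q_w)
= (24.5×3.73 + 5.02×111)/(24.5 + 5.02) = 648.6/29.52 = 21.97 mg/L.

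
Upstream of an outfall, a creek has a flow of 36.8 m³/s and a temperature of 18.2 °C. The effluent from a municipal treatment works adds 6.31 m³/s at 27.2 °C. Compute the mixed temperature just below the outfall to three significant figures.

Flow-weighted mixing: C = (Q_r C_r + Q_w C_w)/(Q_r + Q_w)
= (36.8×18.2 + 6.31×27.2)/(36.8 + 6.31) = 841.4/43.11 = 19.52 °C.

19.5 °C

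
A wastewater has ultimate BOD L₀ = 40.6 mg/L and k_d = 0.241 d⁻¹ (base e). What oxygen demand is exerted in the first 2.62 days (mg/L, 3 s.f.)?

y ≈ 19.0 mg/L

y_t = L₀(1 − e^(−k_d t)) = 40.6 × (1 − e^(−0.241×2.62))
= 40.6 × (1 − 0.5318) = 40.6 × 0.4682 = 19.01 mg/L.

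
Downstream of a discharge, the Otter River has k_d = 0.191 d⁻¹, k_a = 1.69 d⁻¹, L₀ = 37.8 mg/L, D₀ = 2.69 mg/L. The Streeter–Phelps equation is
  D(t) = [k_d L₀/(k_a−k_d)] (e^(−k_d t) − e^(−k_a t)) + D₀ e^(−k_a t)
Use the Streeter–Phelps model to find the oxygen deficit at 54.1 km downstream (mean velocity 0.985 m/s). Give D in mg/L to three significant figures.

D ≈ 3.54 mg/L

Travel time t = x/v = 54.1 km / (0.985 m/s) = 54100 m / 0.985 m/s = 54920 s = 0.6357 d.
k_d L₀/(k_a−k_d) = 0.191×37.8/(1.69−0.191) = 7.220/1.499 = 4.816 mg/L.
e^(−k_d t) = e^(−0.191×0.6357) = 0.8857; e^(−k_a t) = e^(−1.69×0.6357) = 0.3415.
D = 4.816 × (0.8857 − 0.3415) + 2.69 × 0.3415 = 2.621 + 0.9187 = 3.539 mg/L.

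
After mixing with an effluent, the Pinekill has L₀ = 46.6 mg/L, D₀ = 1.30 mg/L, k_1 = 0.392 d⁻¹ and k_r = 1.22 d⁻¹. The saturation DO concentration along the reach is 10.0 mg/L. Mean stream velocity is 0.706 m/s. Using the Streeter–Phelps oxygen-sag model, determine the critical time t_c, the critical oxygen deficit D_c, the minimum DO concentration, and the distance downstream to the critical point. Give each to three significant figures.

t_c ≈ 1.30 d; D_c ≈ 9.00 mg/L; min DO ≈ 0.997 mg/L; x_c ≈ 79.2 km

t_c = [1/(k_r−k_1)] ln[(k_r/k_1)(1 − D₀(k_r−k_1)/(k_1 L₀))]
= [1/(1.22−0.392)] ln[(1.22/0.392)(1 − 1.30×0.8280/(0.392×46.6))]
= (1/0.8280) ln[3.112 × 0.9411] = 1.208 × ln(2.929) = 1.208 × 1.075 = 1.298 d.
L(t_c) = L₀ e^(−k_1 t_c) = 46.6 × 0.6012 = 28.02 mg/L, and at the critical point k_r D_c = k_1 L, so D_c = (0.392/1.22) × 28.02 = 9.003 mg/L.
Minimum DO = C_s − D_c = 10.0 − 9.003 = 0.9975 mg/L.
x_c = v t_c = 0.706 m/s × 1.298 d × 86400 s/d = 79170 m ≈ 79.2 km.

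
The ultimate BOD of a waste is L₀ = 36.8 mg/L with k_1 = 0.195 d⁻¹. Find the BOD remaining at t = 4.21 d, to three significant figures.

L_t = L₀ e^(−k_1 t) = 36.8 × e^(−0.195×4.21) = 36.8 × 0.4400 = 16.19 mg/L.

L ≈ 16.2 mg/L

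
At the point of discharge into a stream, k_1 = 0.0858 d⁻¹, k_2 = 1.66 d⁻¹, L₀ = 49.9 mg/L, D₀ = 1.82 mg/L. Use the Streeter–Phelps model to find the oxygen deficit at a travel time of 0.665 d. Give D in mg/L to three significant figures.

k_1 L₀/(k_2−k_1) = 0.0858×49.9/(1.66−0.0858) = 4.281/1.574 = 2.720 mg/L.
e^(−k_1 t) = e^(−0.0858×0.6650) = 0.9445; e^(−k_2 t) = e^(−1.66×0.6650) = 0.3316.
D = 2.720 × (0.9445 − 0.3316) + 1.82 × 0.3316 = 1.667 + 0.6035 = 2.271 mg/L.

D ≈ 2.27 mg/L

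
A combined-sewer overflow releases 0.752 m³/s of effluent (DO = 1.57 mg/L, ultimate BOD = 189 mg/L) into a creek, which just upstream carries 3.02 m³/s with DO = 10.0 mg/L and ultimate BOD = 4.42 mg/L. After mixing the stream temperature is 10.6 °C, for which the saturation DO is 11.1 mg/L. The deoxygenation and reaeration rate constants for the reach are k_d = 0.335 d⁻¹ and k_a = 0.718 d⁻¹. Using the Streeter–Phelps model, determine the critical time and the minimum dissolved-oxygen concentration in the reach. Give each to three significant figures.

Mixed DO = (3.02×10.0 + 0.752×1.57)/(3.02+0.752) = 31.38/3.772 = 8.319 mg/L.
Mixed L₀ = (3.02×4.42 + 0.752×189)/(3.772) = 155.5/3.772 = 41.22 mg/L.
Initial deficit D₀ = C_s − DO₀ = 11.1 − 8.319 = 2.781 mg/L.
t_c = (1/0.3830) ln[(0.718/0.335)(1 − 2.781×0.3830/(0.335×41.22))] = 2.611 × ln(1.978) = 1.781 d.
D_c = (0.335/0.718) × 41.22 × e^(−0.335×1.781) = 0.4666 × 41.22 × 0.5507 = 10.59 mg/L.
Minimum DO = 11.1 − 10.59 = 0.5095 mg/L.

t_c ≈ 1.78 d; minimum DO ≈ 0.510 mg/L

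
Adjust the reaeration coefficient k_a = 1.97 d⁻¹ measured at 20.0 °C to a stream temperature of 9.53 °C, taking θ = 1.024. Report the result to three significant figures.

k_a ≈ 1.54 d⁻¹

k_a(T₂) = k_a(T₁) · θ^(T₂−T₁) = 1.97 × 1.024^(9.53−20.0)
= 1.97 × 1.024^-10.5 = 1.97 × 0.7801 = 1.537 d⁻¹.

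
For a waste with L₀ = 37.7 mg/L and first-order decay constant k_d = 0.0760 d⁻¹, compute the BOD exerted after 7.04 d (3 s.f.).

y ≈ 15.6 mg/L

y_t = L₀(1 − e^(−k_d t)) = 37.7 × (1 − e^(−0.0760×7.04))
= 37.7 × (1 − 0.5856) = 37.7 × 0.4144 = 15.62 mg/L.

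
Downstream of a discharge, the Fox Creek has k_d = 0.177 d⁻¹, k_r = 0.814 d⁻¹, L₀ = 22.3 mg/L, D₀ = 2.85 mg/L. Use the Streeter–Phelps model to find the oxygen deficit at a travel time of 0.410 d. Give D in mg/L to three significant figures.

D ≈ 3.37 mg/L

k_d L₀/(k_r−k_d) = 0.177×22.3/(0.814−0.177) = 3.947/0.6370 = 6.196 mg/L.
e^(−k_d t) = e^(−0.177×0.4100) = 0.9300; e^(−k_r t) = e^(−0.814×0.4100) = 0.7162.
D = 6.196 × (0.9300 − 0.7162) + 2.85 × 0.7162 = 1.325 + 2.041 = 3.366 mg/L.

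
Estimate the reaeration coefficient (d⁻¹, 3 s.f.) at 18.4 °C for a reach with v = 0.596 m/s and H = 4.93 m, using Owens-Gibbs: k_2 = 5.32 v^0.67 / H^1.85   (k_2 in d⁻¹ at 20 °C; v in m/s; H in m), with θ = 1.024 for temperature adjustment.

k_2(20) = 5.32 × 0.596^0.67 / 4.93^1.85 = 5.32 × 0.7070 / 19.13 = 0.1966 d⁻¹.
k_2(18.4) = 0.1966 × 1.024^(18.4−20) = 0.1966 × 0.9628 = 0.1893 d⁻¹.

k_2 ≈ 0.189 d⁻¹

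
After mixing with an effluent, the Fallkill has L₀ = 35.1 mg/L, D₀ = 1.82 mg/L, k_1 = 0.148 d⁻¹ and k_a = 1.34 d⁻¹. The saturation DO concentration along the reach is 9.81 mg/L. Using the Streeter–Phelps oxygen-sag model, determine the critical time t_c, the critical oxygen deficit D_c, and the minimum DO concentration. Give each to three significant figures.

With k_a/k_1 = 9.054 and 1 − D₀(k_a−k_1)/(k_1 L₀) = 0.5824,
t_c = ln(9.054 × 0.5824) / (1.34 − 0.148) = ln(5.273) / 1.192 = 1.663/1.192 = 1.395 d.
L(t_c) = L₀ e^(−k_1 t_c) = 35.1 × 0.8135 = 28.55 mg/L, and at the critical point k_a D_c = k_1 L, so D_c = (0.148/1.34) × 28.55 = 3.154 mg/L.
Minimum DO = C_s − D_c = 9.81 − 3.154 = 6.656 mg/L.

t_c ≈ 1.39 d; D_c ≈ 3.15 mg/L; min DO ≈ 6.66 mg/L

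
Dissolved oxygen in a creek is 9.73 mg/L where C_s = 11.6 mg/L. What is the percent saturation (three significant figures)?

% saturation = C/C_s × 100 = 9.73/11.6 × 100 = 83.9 %.

83.9 % saturation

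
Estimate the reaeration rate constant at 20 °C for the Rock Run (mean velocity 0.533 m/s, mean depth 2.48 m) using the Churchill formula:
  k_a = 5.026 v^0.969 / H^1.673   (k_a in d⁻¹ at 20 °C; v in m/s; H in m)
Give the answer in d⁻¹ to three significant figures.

k_a ≈ 0.598 d⁻¹

k_a = 5.026 × 0.533^0.969 / 2.48^1.673 = 5.026 × 0.5435 / 4.570 = 0.5977 d⁻¹.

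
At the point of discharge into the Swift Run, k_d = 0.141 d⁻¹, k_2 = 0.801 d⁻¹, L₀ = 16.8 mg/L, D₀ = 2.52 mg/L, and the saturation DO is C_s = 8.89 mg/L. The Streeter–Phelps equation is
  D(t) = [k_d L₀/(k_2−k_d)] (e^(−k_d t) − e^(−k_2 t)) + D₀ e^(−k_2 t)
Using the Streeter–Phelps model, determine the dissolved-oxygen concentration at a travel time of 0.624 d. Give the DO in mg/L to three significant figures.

DO ≈ 6.25 mg/L

k_d L₀/(k_2−k_d) = 0.141×16.8/(0.801−0.141) = 2.369/0.6600 = 3.589 mg/L.
e^(−k_d t) = e^(−0.141×0.6240) = 0.9158; e^(−k_2 t) = e^(−0.801×0.6240) = 0.6066.
D = 3.589 × (0.9158 − 0.6066) + 2.52 × 0.6066 = 1.110 + 1.529 = 2.638 mg/L.
DO = C_s − D = 8.89 − 2.638 = 6.252 mg/L.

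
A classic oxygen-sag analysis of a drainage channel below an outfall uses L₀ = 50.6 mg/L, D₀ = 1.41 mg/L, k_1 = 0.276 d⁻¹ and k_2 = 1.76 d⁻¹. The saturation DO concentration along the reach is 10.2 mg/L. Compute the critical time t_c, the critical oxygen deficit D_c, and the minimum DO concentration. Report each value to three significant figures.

t_c ≈ 1.14 d; D_c ≈ 5.79 mg/L; min DO ≈ 4.41 mg/L

At the critical point dD/dt = 0, so k_1 L₀ e^(−k_1 t) = k_2 D. Substituting D(t) from the Streeter–Phelps equation and solving for t gives
t_c = ln[(k_2/k_1)(1 − D₀(k_2−k_1)/(k_1 L₀))] / (k_2−k_1).
Here k_2−k_1 = 1.484 d⁻¹ and 1 − D₀(k_2−k_1)/(k_1 L₀) = 1 − 1.41×1.484/(0.276×50.6) = 0.8502, so
t_c = ln(6.377 × 0.8502) / 1.484 = 1.690 / 1.484 = 1.139 d.
D_c = (k_1/k_2) L₀ e^(−k_1 t_c) = (0.276/1.76) × 50.6 × e^(−0.276×1.139) = 0.1568 × 50.6 × 0.7302 = 5.794 mg/L.
Minimum DO = C_s − D_c = 10.2 − 5.794 = 4.406 mg/L.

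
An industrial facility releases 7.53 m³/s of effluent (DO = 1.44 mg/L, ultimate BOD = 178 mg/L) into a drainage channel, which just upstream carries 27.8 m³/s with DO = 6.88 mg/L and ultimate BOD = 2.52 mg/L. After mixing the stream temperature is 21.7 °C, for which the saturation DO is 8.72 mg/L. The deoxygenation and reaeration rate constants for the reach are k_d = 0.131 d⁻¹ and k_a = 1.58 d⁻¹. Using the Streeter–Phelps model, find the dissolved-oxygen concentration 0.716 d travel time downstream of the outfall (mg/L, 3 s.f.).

Mixed DO = (27.8×6.88 + 7.53×1.44)/(27.8+7.53) = 202.1/35.33 = 5.721 mg/L.
Mixed L₀ = (27.8×2.52 + 7.53×178)/(35.33) = 1410/35.33 = 39.92 mg/L.
Initial deficit D₀ = C_s − DO₀ = 8.72 − 5.721 = 2.999 mg/L.
D(0.716) = [0.131×39.92/(1.58−0.131)](e^(−0.131×0.716) − e^(−1.58×0.716)) + 2.999 e^(−1.58×0.716)
= 3.609 × (0.9105 − 0.3226) + 2.999 × 0.3226 = 3.089 mg/L.
DO = 8.72 − 3.089 = 5.631 mg/L.

DO ≈ 5.63 mg/L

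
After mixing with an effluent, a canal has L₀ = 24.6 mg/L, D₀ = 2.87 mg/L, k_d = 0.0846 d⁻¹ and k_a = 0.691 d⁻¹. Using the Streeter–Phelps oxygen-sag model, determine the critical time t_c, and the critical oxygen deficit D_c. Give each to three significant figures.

At the critical point dD/dt = 0, so k_d L₀ e^(−k_d t) = k_a D. Substituting D(t) from the Streeter–Phelps equation and solving for t gives
t_c = ln[(k_a/k_d)(1 − D₀(k_a−k_d)/(k_d L₀))] / (k_a−k_d).
Here k_a−k_d = 0.6064 d⁻¹ and 1 − D₀(k_a−k_d)/(k_d L₀) = 1 − 2.87×0.6064/(0.0846×24.6) = 0.1638, so
t_c = ln(8.168 × 0.1638) / 0.6064 = 0.2908 / 0.6064 = 0.4795 d.
D_c = (k_d/k_a) L₀ e^(−k_d t_c) = (0.0846/0.691) × 24.6 × e^(−0.0846×0.4795) = 0.1224 × 24.6 × 0.9602 = 2.892 mg/L.

t_c ≈ 0.480 d; D_c ≈ 2.89 mg/L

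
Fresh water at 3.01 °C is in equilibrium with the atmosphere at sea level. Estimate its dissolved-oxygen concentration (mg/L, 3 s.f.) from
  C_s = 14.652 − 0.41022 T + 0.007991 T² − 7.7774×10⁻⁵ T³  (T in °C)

C_s ≈ 13.5 mg/L

C_s = 14.652 − 0.41022×3.01 + 0.007991×3.01² − 7.7774×10⁻⁵×3.01³ = 13.49 mg/L.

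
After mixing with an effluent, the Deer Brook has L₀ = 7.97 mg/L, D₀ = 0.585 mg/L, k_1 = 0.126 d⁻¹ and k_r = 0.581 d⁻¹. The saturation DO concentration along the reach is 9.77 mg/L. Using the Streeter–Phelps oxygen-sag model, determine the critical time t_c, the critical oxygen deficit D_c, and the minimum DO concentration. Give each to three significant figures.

t_c ≈ 2.68 d; D_c ≈ 1.23 mg/L; min DO ≈ 8.54 mg/L

With k_r/k_1 = 4.611 and 1 − D₀(k_r−k_1)/(k_1 L₀) = 0.7349,
t_c = ln(4.611 × 0.7349) / (0.581 − 0.126) = ln(3.389) / 0.4550 = 1.221/0.4550 = 2.682 d.
D_c = (k_1/k_r) L₀ e^(−k_1 t_c) = (0.126/0.581) × 7.97 × e^(−0.126×2.682) = 0.2169 × 7.97 × 0.7132 = 1.233 mg/L.
Minimum DO = C_s − D_c = 9.77 − 1.233 = 8.537 mg/L.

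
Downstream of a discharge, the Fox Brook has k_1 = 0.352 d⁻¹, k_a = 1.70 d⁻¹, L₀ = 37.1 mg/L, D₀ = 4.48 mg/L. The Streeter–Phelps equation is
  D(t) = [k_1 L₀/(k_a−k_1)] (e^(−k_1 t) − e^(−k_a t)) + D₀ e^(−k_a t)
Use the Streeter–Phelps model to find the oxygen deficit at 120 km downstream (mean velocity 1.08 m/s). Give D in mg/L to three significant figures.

D ≈ 5.58 mg/L

Travel time t = x/v = 120 km / (1.08 m/s) = 120000 m / 1.08 m/s = 111100 s = 1.286 d.
k_1 L₀/(k_a−k_1) = 0.352×37.1/(1.70−0.352) = 13.06/1.348 = 9.688 mg/L.
e^(−k_1 t) = e^(−0.352×1.286) = 0.6359; e^(−k_a t) = e^(−1.70×1.286) = 0.1123.
D = 9.688 × (0.6359 − 0.1123) + 4.48 × 0.1123 = 5.072 + 0.5033 = 5.576 mg/L.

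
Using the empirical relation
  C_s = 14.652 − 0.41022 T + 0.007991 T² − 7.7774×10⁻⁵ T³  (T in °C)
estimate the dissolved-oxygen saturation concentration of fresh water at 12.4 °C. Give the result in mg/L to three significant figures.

C_s ≈ 10.6 mg/L

C_s = 14.652 − 0.41022×12.4 + 0.007991×12.4² − 7.7774×10⁻⁵×12.4³ = 10.65 mg/L.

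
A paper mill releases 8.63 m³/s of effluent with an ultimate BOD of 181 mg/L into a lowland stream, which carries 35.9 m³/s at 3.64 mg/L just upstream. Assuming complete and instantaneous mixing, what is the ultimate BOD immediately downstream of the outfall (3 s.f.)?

38.0 mg/L

Flow-weighted mixing: C = (Q_r C_r + Q_w C_w)/(Q_r + Q_w)
= (35.9×3.64 + 8.63×181)/(35.9 + 8.63) = 1693/44.53 = 38.01 mg/L.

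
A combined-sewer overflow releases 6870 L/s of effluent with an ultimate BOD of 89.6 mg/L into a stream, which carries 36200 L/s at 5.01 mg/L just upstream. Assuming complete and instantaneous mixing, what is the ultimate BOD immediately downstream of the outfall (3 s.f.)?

Flow-weighted mixing: C = (Q_r C_r + Q_w C_w)/(Q_r + Q_w)
= (36200×5.01 + 6870×89.6)/(36200 + 6870) = 796900/43070 = 18.50 mg/L.

18.5 mg/L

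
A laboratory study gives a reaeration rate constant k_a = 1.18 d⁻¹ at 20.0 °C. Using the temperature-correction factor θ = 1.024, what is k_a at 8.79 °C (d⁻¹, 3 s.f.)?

k_a(T₂) = k_a(T₁) · θ^(T₂−T₁) = 1.18 × 1.024^(8.79−20.0)
= 1.18 × 1.024^-11.2 = 1.18 × 0.7665 = 0.9045 d⁻¹.

k_a ≈ 0.905 d⁻¹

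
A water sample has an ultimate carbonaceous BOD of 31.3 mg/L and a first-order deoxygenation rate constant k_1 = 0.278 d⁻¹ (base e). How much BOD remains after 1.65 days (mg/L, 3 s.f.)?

L_t = L₀ e^(−k_1 t) = 31.3 × e^(−0.278×1.65) = 31.3 × 0.6321 = 19.78 mg/L.

L ≈ 19.8 mg/L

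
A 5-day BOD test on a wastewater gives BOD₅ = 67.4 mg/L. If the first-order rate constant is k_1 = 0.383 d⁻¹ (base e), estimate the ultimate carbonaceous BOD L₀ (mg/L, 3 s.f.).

L₀ ≈ 79.0 mg/L

BOD₅ = L₀(1 − e^(−5k_1)) ⇒ L₀ = BOD₅ / (1 − e^(−5×0.383))
= 67.4 / (1 − 0.1473) = 67.4 / 0.8527 = 79.05 mg/L.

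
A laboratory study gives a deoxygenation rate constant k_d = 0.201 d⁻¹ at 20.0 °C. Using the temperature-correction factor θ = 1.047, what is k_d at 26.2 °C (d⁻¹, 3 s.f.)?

k_d ≈ 0.267 d⁻¹

k_d(T₂) = k_d(T₁) · θ^(T₂−T₁) = 0.201 × 1.047^(26.2−20.0)
= 0.201 × 1.047^6.20 = 0.201 × 1.329 = 0.2672 d⁻¹.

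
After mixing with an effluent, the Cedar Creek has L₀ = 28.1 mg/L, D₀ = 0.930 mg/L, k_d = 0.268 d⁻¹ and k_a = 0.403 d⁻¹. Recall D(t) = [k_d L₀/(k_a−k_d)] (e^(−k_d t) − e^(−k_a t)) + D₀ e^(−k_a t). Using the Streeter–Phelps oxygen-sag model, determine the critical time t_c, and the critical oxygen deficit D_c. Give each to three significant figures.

t_c = [1/(k_a−k_d)] ln[(k_a/k_d)(1 − D₀(k_a−k_d)/(k_d L₀))]
= [1/(0.403−0.268)] ln[(0.403/0.268)(1 − 0.930×0.1350/(0.268×28.1))]
= (1/0.1350) ln[1.504 × 0.9833] = 7.407 × ln(1.479) = 7.407 × 0.3911 = 2.897 d.
L(t_c) = L₀ e^(−k_d t_c) = 28.1 × 0.4600 = 12.93 mg/L, and at the critical point k_a D_c = k_d L, so D_c = (0.268/0.403) × 12.93 = 8.596 mg/L.

t_c ≈ 2.90 d; D_c ≈ 8.60 mg/L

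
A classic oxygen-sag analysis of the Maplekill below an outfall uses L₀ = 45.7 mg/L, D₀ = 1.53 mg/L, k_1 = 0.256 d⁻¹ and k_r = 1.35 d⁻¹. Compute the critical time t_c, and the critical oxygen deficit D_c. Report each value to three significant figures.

t_c ≈ 1.38 d; D_c ≈ 6.09 mg/L

t_c = [1/(k_r−k_1)] ln[(k_r/k_1)(1 − D₀(k_r−k_1)/(k_1 L₀))]
= [1/(1.35−0.256)] ln[(1.35/0.256)(1 − 1.53×1.094/(0.256×45.7))]
= (1/1.094) ln[5.273 × 0.8569] = 0.9141 × ln(4.519) = 0.9141 × 1.508 = 1.379 d.
D_c = (k_1/k_r) L₀ e^(−k_1 t_c) = (0.256/1.35) × 45.7 × e^(−0.256×1.379) = 0.1896 × 45.7 × 0.7026 = 6.089 mg/L.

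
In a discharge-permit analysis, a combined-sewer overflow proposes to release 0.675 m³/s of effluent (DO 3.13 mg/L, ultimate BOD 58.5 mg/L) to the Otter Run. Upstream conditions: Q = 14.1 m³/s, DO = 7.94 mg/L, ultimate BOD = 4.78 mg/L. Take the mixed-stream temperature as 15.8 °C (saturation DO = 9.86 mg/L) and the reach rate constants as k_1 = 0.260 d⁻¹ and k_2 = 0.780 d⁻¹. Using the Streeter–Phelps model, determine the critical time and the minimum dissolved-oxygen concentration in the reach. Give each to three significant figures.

t_c ≈ 0.391 d; minimum DO ≈ 7.68 mg/L

Mixed DO = (14.1×7.94 + 0.675×3.13)/(14.1+0.675) = 114.1/14.78 = 7.720 mg/L.
Mixed L₀ = (14.1×4.78 + 0.675×58.5)/(14.78) = 106.9/14.78 = 7.234 mg/L.
Initial deficit D₀ = C_s − DO₀ = 9.86 − 7.720 = 2.140 mg/L.
t_c = (1/0.5200) ln[(0.780/0.260)(1 − 2.140×0.5200/(0.260×7.234))] = 1.923 × ln(1.225) = 0.3908 d.
D_c = (0.260/0.780) × 7.234 × e^(−0.260×0.3908) = 0.3333 × 7.234 × 0.9034 = 2.178 mg/L.
Minimum DO = 9.86 − 2.178 = 7.682 mg/L.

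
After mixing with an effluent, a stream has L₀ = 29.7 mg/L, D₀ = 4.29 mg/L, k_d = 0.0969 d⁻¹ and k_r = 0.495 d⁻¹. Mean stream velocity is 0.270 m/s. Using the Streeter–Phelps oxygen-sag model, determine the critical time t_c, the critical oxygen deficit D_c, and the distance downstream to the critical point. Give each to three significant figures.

t_c ≈ 1.84 d; D_c ≈ 4.87 mg/L; x_c ≈ 42.8 km

With k_r/k_d = 5.108 and 1 − D₀(k_r−k_d)/(k_d L₀) = 0.4066,
t_c = ln(5.108 × 0.4066) / (0.495 − 0.0969) = ln(2.077) / 0.3981 = 0.7309/0.3981 = 1.836 d.
D_c = (k_d/k_r) L₀ e^(−k_d t_c) = (0.0969/0.495) × 29.7 × e^(−0.0969×1.836) = 0.1958 × 29.7 × 0.8370 = 4.866 mg/L.
x_c = v t_c = 0.270 m/s × 1.836 d × 86400 s/d = 42830 m ≈ 42.8 km.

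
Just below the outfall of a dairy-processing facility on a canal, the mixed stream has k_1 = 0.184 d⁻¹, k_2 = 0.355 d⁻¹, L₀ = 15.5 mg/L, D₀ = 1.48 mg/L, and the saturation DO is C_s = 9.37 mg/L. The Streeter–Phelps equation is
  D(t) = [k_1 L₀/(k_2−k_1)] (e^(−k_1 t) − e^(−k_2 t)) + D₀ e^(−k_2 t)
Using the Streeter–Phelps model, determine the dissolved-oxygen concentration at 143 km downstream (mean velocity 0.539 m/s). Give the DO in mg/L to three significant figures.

Travel time t = x/v = 143 km / (0.539 m/s) = 143000 m / 0.539 m/s = 265300 s = 3.071 d.
k_1 L₀/(k_2−k_1) = 0.184×15.5/(0.355−0.184) = 2.852/0.1710 = 16.68 mg/L.
e^(−k_1 t) = e^(−0.184×3.071) = 0.5684; e^(−k_2 t) = e^(−0.355×3.071) = 0.3362.
D = 16.68 × (0.5684 − 0.3362) + 1.48 × 0.3362 = 3.872 + 0.4976 = 4.370 mg/L.
DO = C_s − D = 9.37 − 4.370 = 5.000 mg/L.

DO ≈ 5.00 mg/L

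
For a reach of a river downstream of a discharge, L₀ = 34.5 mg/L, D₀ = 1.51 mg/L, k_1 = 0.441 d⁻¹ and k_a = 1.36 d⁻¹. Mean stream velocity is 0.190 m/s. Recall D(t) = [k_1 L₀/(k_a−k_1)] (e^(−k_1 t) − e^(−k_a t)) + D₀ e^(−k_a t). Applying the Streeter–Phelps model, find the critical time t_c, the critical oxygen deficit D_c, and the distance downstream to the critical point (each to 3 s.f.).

t_c ≈ 1.12 d; D_c ≈ 6.82 mg/L; x_c ≈ 18.4 km

With k_a/k_1 = 3.084 and 1 − D₀(k_a−k_1)/(k_1 L₀) = 0.9088,
t_c = ln(3.084 × 0.9088) / (1.36 − 0.441) = ln(2.803) / 0.9190 = 1.031/0.9190 = 1.121 d.
D_c = (k_1/k_a) L₀ e^(−k_1 t_c) = (0.441/1.36) × 34.5 × e^(−0.441×1.121) = 0.3243 × 34.5 × 0.6099 = 6.823 mg/L.
x_c = v t_c = 0.190 m/s × 1.121 d × 86400 s/d = 18410 m ≈ 18.4 km.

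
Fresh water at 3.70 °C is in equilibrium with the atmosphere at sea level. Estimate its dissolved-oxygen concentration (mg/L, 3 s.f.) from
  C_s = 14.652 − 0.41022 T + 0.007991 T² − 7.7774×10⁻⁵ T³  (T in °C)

C_s ≈ 13.2 mg/L

C_s = 14.652 − 0.41022×3.70 + 0.007991×3.70² − 7.7774×10⁻⁵×3.70³ = 13.24 mg/L.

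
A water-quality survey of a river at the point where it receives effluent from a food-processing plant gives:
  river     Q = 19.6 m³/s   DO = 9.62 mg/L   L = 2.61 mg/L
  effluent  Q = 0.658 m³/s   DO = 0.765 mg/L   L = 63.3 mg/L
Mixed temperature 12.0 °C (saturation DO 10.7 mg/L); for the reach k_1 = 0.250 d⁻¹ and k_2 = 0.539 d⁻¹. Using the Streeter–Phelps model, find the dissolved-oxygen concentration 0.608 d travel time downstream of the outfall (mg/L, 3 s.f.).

Mixed DO = (19.6×9.62 + 0.658×0.765)/(19.6+0.658) = 189.1/20.26 = 9.332 mg/L.
Mixed L₀ = (19.6×2.61 + 0.658×63.3)/(20.26) = 92.81/20.26 = 4.581 mg/L.
Initial deficit D₀ = C_s − DO₀ = 10.7 − 9.332 = 1.368 mg/L.
D(0.608) = [0.250×4.581/(0.539−0.250)](e^(−0.250×0.608) − e^(−0.539×0.608)) + 1.368 e^(−0.539×0.608)
= 3.963 × (0.8590 − 0.7206) + 1.368 × 0.7206 = 1.534 mg/L.
DO = 10.7 − 1.534 = 9.166 mg/L.

DO ≈ 9.17 mg/L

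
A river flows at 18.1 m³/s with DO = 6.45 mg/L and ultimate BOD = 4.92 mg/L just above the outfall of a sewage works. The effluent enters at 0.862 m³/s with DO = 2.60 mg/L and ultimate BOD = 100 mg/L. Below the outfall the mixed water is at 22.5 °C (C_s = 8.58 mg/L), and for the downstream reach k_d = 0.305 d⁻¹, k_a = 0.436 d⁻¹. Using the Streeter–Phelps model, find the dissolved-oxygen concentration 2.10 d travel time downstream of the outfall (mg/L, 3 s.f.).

DO ≈ 4.93 mg/L

Mixed DO = (18.1×6.45 + 0.862×2.60)/(18.1+0.862) = 119.0/18.96 = 6.275 mg/L.
Mixed L₀ = (18.1×4.92 + 0.862×100)/(18.96) = 175.3/18.96 = 9.242 mg/L.
Initial deficit D₀ = C_s − DO₀ = 8.58 − 6.275 = 2.305 mg/L.
D(2.10) = [0.305×9.242/(0.436−0.305)](e^(−0.305×2.10) − e^(−0.436×2.10)) + 2.305 e^(−0.436×2.10)
= 21.52 × (0.5270 − 0.4003) + 2.305 × 0.4003 = 3.650 mg/L.
DO = 8.58 − 3.650 = 4.930 mg/L.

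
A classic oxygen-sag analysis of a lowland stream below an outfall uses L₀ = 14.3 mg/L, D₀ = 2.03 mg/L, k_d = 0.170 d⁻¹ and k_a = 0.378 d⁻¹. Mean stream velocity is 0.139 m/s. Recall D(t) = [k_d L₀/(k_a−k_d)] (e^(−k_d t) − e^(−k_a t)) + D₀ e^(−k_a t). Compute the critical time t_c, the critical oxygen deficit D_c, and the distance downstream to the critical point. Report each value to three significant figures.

t_c ≈ 2.92 d; D_c ≈ 3.91 mg/L; x_c ≈ 35.1 km

t_c = [1/(k_a−k_d)] ln[(k_a/k_d)(1 − D₀(k_a−k_d)/(k_d L₀))]
= [1/(0.378−0.170)] ln[(0.378/0.170)(1 − 2.03×0.2080/(0.170×14.3))]
= (1/0.2080) ln[2.224 × 0.8263] = 4.808 × ln(1.837) = 4.808 × 0.6083 = 2.925 d.
D_c = (k_d/k_a) L₀ e^(−k_d t_c) = (0.170/0.378) × 14.3 × e^(−0.170×2.925) = 0.4497 × 14.3 × 0.6082 = 3.912 mg/L.
x_c = v t_c = 0.139 m/s × 2.925 d × 86400 s/d = 35120 m ≈ 35.1 km.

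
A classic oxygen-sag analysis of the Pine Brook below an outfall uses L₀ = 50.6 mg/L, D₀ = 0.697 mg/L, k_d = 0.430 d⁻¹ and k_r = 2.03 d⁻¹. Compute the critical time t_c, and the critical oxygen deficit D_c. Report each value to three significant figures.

At the critical point dD/dt = 0, so k_d L₀ e^(−k_d t) = k_r D. Substituting D(t) from the Streeter–Phelps equation and solving for t gives
t_c = ln[(k_r/k_d)(1 − D₀(k_r−k_d)/(k_d L₀))] / (k_r−k_d).
Here k_r−k_d = 1.600 d⁻¹ and 1 − D₀(k_r−k_d)/(k_d L₀) = 1 − 0.697×1.600/(0.430×50.6) = 0.9487, so
t_c = ln(4.721 × 0.9487) / 1.600 = 1.499 / 1.600 = 0.9371 d.
L(t_c) = L₀ e^(−k_d t_c) = 50.6 × 0.6683 = 33.82 mg/L, and at the critical point k_r D_c = k_d L, so D_c = (0.430/2.03) × 33.82 = 7.163 mg/L.

t_c ≈ 0.937 d; D_c ≈ 7.16 mg/L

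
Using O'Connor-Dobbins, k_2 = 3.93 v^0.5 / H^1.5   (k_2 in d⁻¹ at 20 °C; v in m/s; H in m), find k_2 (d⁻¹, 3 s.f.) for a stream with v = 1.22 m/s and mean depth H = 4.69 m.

k_2 ≈ 0.427 d⁻¹

k_2 = 3.93 × 1.22^0.5 / 4.69^1.5 = 3.93 × 1.105 / 10.16 = 0.4274 d⁻¹.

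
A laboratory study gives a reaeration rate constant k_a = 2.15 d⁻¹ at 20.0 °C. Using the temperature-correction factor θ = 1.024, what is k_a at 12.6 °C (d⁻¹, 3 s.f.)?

k_a ≈ 1.80 d⁻¹

k_a(T₂) = k_a(T₁) · θ^(T₂−T₁) = 2.15 × 1.024^(12.6−20.0)
= 2.15 × 1.024^-7.40 = 2.15 × 0.8390 = 1.804 d⁻¹.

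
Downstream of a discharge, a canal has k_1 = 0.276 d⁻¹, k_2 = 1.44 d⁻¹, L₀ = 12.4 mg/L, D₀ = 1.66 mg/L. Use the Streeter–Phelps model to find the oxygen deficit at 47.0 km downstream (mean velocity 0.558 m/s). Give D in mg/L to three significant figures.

D ≈ 1.93 mg/L

Travel time t = x/v = 47.0 km / (0.558 m/s) = 47000 m / 0.558 m/s = 84230 s = 0.9749 d.
k_1 L₀/(k_2−k_1) = 0.276×12.4/(1.44−0.276) = 3.422/1.164 = 2.940 mg/L.
e^(−k_1 t) = e^(−0.276×0.9749) = 0.7641; e^(−k_2 t) = e^(−1.44×0.9749) = 0.2457.
D = 2.940 × (0.7641 − 0.2457) + 1.66 × 0.2457 = 1.524 + 0.4078 = 1.932 mg/L.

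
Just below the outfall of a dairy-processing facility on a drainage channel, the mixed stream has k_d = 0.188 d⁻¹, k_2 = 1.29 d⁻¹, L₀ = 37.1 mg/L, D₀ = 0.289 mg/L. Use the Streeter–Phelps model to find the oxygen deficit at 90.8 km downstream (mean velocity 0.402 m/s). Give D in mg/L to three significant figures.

Travel time t = x/v = 90.8 km / (0.402 m/s) = 90800 m / 0.402 m/s = 225900 s = 2.614 d.
k_d L₀/(k_2−k_d) = 0.188×37.1/(1.29−0.188) = 6.975/1.102 = 6.329 mg/L.
e^(−k_d t) = e^(−0.188×2.614) = 0.6117; e^(−k_2 t) = e^(−1.29×2.614) = 0.03431.
D = 6.329 × (0.6117 − 0.03431) + 0.289 × 0.03431 = 3.655 + 0.009915 = 3.664 mg/L.

D ≈ 3.66 mg/L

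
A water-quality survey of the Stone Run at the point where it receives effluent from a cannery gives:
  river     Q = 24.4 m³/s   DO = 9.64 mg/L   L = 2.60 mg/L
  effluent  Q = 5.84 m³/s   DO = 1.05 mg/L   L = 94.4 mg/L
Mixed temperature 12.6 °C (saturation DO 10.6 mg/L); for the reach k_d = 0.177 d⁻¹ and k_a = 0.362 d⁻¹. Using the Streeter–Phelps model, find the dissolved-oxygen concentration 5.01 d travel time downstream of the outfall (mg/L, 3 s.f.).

Mixed DO = (24.4×9.64 + 5.84×1.05)/(24.4+5.84) = 241.3/30.24 = 7.981 mg/L.
Mixed L₀ = (24.4×2.60 + 5.84×94.4)/(30.24) = 614.7/30.24 = 20.33 mg/L.
Initial deficit D₀ = C_s − DO₀ = 10.6 − 7.981 = 2.619 mg/L.
D(5.01) = [0.177×20.33/(0.362−0.177)](e^(−0.177×5.01) − e^(−0.362×5.01)) + 2.619 e^(−0.362×5.01)
= 19.45 × (0.4120 − 0.1631) + 2.619 × 0.1631 = 5.268 mg/L.
DO = 10.6 − 5.268 = 5.332 mg/L.

DO ≈ 5.33 mg/L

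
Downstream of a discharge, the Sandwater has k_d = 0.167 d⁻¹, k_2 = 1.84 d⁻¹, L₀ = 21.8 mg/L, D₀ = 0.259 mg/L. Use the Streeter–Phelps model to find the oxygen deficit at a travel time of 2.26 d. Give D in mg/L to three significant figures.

k_d L₀/(k_2−k_d) = 0.167×21.8/(1.84−0.167) = 3.641/1.673 = 2.176 mg/L.
e^(−k_d t) = e^(−0.167×2.260) = 0.6856; e^(−k_2 t) = e^(−1.84×2.260) = 0.01563.
D = 2.176 × (0.6856 − 0.01563) + 0.259 × 0.01563 = 1.458 + 0.004049 = 1.462 mg/L.

D ≈ 1.46 mg/L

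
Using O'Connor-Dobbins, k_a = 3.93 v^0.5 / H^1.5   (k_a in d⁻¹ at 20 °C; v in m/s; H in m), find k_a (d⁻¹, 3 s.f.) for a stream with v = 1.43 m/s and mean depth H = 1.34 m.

k_a ≈ 3.03 d⁻¹

k_a = 3.93 × 1.43^0.5 / 1.34^1.5 = 3.93 × 1.196 / 1.551 = 3.030 d⁻¹.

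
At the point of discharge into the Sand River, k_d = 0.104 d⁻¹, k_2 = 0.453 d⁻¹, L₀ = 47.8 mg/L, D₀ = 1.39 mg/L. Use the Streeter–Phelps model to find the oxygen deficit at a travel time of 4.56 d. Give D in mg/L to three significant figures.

D ≈ 7.24 mg/L

k_d L₀/(k_2−k_d) = 0.104×47.8/(0.453−0.104) = 4.971/0.3490 = 14.24 mg/L.
e^(−k_d t) = e^(−0.104×4.560) = 0.6224; e^(−k_2 t) = e^(−0.453×4.560) = 0.1267.
D = 14.24 × (0.6224 − 0.1267) + 1.39 × 0.1267 = 7.060 + 0.1762 = 7.236 mg/L.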